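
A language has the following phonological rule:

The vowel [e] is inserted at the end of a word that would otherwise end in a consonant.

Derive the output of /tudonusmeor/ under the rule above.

tudonusmeore

the form ends in the consonant /r/, so [e] is inserted word-finally.
Surface form: [tudonusmeore].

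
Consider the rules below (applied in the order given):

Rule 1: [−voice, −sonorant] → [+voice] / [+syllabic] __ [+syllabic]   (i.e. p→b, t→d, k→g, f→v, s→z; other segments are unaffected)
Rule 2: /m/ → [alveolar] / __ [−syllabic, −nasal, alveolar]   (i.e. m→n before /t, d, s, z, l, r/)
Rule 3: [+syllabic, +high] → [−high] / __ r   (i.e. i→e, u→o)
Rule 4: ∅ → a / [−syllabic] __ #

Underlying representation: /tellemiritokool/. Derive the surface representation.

tellemeridogoola

Rule 1 (intervocalic voicing): /t/ is a voiceless obstruent between vowels /i/ and /o/, so it voices to [d]. /k/ is a voiceless obstruent between vowels /o/ and /o/, so it voices to [g]. /tellemiritokool/ → tellemiridogool.
Rule 2 (nasal place assimilation): no segment meets the environment; /tellemiridogool/ is unchanged.
Rule 3 (pre-rhotic lowering): /i/ is a high vowel immediately before /r/, so it lowers to [e]. /tellemiridogool/ → tellemeridogool.
Rule 4 (final a-epenthesis): the form ends in the consonant /l/, so [a] is inserted word-finally. /tellemeridogool/ → tellemeridogoola.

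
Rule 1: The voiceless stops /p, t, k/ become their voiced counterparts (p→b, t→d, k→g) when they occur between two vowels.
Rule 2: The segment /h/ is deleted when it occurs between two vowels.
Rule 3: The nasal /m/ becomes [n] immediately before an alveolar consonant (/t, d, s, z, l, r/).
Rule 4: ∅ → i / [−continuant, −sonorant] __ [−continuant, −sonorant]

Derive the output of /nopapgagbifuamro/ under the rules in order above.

nobapigagibifuanro

Rule 1 (intervocalic voicing): /p/ is a voiceless stop between vowels /o/ and /a/, so it voices to [b]. /nopapgagbifuamro/ → nobapgagbifuamro.
Rule 2 (intervocalic h-deletion): no segment meets the environment; /nobapgagbifuamro/ is unchanged.
Rule 3 (nasal place assimilation): /m/ precedes the alveolar consonant /r/, so it assimilates in place to [n]. /nobapgagbifuamro/ → nobapgagbifuanro.
Rule 4 (stop-cluster i-epenthesis): /p/ and /g/ form a stop–stop cluster, so [i] is inserted between them. /g/ and /b/ form a stop–stop cluster, so [i] is inserted between them. /nobapgagbifuanro/ → nobapigagibifuanro.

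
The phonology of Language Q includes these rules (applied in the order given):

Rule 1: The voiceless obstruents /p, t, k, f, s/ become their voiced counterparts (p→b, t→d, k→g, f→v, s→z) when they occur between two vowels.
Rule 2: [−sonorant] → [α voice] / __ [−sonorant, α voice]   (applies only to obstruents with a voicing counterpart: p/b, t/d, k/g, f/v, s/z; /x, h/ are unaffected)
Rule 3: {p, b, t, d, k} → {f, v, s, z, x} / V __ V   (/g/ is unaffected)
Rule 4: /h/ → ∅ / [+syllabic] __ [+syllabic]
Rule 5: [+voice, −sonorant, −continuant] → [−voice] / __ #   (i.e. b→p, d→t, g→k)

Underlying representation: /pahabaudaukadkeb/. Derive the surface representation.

Rule 1 (intervocalic voicing): /k/ is a voiceless obstruent between vowels /u/ and /a/, so it voices to [g]. /pahabaudaukadkeb/ → pahabaudaugadkeb.
Rule 2 (regressive voicing assimilation): /d/ precedes the voiceless obstruent /k/, so it devoices to [t] by assimilation. /pahabaudaugadkeb/ → pahabaudaugatkeb.
Rule 3 (intervocalic spirantization): /b/ is a stop between vowels /a/ and /a/, so it spirantizes to the fricative [v]. /d/ is a stop between vowels /u/ and /a/, so it spirantizes to the fricative [z]. /pahabaudaugatkeb/ → pahavauzaugatkeb.
Rule 4 (intervocalic h-deletion): /h/ occurs between vowels /a/ and /a/, so it deletes. /pahavauzaugatkeb/ → paavauzaugatkeb.
Rule 5 (final devoicing): /b/ is a voiced stop in word-final position, so it devoices to [p]. /paavauzaugatkeb/ → paavauzaugatkep.

paavauzaugatkep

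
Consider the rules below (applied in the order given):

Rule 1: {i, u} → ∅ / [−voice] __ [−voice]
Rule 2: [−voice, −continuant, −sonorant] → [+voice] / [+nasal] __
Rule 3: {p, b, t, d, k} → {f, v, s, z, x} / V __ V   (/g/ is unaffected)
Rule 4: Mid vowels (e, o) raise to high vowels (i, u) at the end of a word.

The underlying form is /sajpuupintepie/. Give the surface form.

sajpuufindefii

Rule 1 (high vowel syncope): no segment meets the environment; /sajpuupintepie/ is unchanged.
Rule 2 (post-nasal voicing): /t/ is a voiceless stop immediately after the nasal /n/, so it voices to [d]. /sajpuupintepie/ → sajpuupindepie.
Rule 3 (intervocalic spirantization): /p/ is a stop between vowels /u/ and /i/, so it spirantizes to the fricative [f]. /p/ is a stop between vowels /e/ and /i/, so it spirantizes to the fricative [f]. /sajpuupindepie/ → sajpuufindefie.
Rule 4 (final vowel raising): /e/ is a mid vowel in word-final position, so it raises to [i]. /sajpuufindefie/ → sajpuufindefii.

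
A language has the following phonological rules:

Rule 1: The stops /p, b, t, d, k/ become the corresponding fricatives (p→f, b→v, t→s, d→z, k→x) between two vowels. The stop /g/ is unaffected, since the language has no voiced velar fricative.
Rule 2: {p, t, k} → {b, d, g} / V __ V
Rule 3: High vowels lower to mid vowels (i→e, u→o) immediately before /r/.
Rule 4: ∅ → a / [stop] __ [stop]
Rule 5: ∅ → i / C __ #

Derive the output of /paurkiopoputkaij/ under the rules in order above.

paorkiofofutakaiji

Rule 1 (intervocalic spirantization): /p/ is a stop between vowels /o/ and /o/, so it spirantizes to the fricative [f]. /p/ is a stop between vowels /o/ and /u/, so it spirantizes to the fricative [f]. /paurkiopoputkaij/ → paurkiofofutkaij.
Rule 2 (intervocalic voicing): no segment meets the environment; /paurkiofofutkaij/ is unchanged.
Rule 3 (pre-rhotic lowering): /u/ is a high vowel immediately before /r/, so it lowers to [o]. /paurkiofofutkaij/ → paorkiofofutkaij.
Rule 4 (stop-cluster a-epenthesis): /t/ and /k/ form a stop–stop cluster, so [a] is inserted between them. /paorkiofofutkaij/ → paorkiofofutakaij.
Rule 5 (final i-epenthesis): the form ends in the consonant /j/, so [i] is inserted word-finally. /paorkiofofutakaij/ → paorkiofofutakaiji.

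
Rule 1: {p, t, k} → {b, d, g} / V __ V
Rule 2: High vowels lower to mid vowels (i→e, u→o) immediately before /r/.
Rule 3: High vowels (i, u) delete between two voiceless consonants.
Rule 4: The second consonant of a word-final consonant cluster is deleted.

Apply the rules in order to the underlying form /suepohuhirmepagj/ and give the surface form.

suebohhermebag

Rule 1 (intervocalic voicing): /p/ is a voiceless stop between vowels /e/ and /o/, so it voices to [b]. /p/ is a voiceless stop between vowels /e/ and /a/, so it voices to [b]. /suepohuhirmepagj/ → suebohuhirmebagj.
Rule 2 (pre-rhotic lowering): /i/ is a high vowel immediately before /r/, so it lowers to [e]. /suebohuhirmebagj/ → suebohuhermebagj.
Rule 3 (high vowel syncope): /u/ is a high vowel flanked by voiceless consonants /h/ and /h/, so it deletes. /suebohuhermebagj/ → suebohhermebagj.
Rule 4 (final cluster simplification): /j/ is the second consonant of a word-final cluster /gj/, so it deletes. /suebohhermebagj/ → suebohhermebag.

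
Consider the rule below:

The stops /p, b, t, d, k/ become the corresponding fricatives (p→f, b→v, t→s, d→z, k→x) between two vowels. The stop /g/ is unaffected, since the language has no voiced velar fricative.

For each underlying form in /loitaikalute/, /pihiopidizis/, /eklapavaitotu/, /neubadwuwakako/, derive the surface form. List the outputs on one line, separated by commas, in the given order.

/loitaikalute/: /t/ is a stop between vowels /i/ and /a/, so it spirantizes to the fricative [s]. /k/ is a stop between vowels /i/ and /a/, so it spirantizes to the fricative [x]. /t/ is a stop between vowels /u/ and /e/, so it spirantizes to the fricative [s]. → [loisaixaluse].
/pihiopidizis/: /p/ is a stop between vowels /o/ and /i/, so it spirantizes to the fricative [f]. /d/ is a stop between vowels /i/ and /i/, so it spirantizes to the fricative [z]. → [pihiofizizis].
/eklapavaitotu/: /p/ is a stop between vowels /a/ and /a/, so it spirantizes to the fricative [f]. /t/ is a stop between vowels /i/ and /o/, so it spirantizes to the fricative [s]. /t/ is a stop between vowels /o/ and /u/, so it spirantizes to the fricative [s]. → [eklafavaisosu].
/neubadwuwakako/: /b/ is a stop between vowels /u/ and /a/, so it spirantizes to the fricative [v]. /k/ is a stop between vowels /a/ and /a/, so it spirantizes to the fricative [x]. /k/ is a stop between vowels /a/ and /o/, so it spirantizes to the fricative [x]. → [neuvadwuwaxaxo].

loisaixaluse, pihiofizizis, eklafavaisosu, neuvadwuwaxaxo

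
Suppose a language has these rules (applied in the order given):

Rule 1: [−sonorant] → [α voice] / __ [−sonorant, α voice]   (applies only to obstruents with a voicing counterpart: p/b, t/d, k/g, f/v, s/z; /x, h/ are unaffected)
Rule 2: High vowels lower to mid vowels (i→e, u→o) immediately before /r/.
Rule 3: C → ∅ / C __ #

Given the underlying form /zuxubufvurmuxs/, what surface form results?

zuxubuvvormux

Rule 1 (regressive voicing assimilation): /f/ precedes the voiced obstruent /v/, so it voices to [v] by assimilation. /zuxubufvurmuxs/ → zuxubuvvurmuxs.
Rule 2 (pre-rhotic lowering): /u/ is a high vowel immediately before /r/, so it lowers to [o]. /zuxubuvvurmuxs/ → zuxubuvvormuxs.
Rule 3 (final cluster simplification): /s/ is the second consonant of a word-final cluster /xs/, so it deletes. /zuxubuvvormuxs/ → zuxubuvvormux.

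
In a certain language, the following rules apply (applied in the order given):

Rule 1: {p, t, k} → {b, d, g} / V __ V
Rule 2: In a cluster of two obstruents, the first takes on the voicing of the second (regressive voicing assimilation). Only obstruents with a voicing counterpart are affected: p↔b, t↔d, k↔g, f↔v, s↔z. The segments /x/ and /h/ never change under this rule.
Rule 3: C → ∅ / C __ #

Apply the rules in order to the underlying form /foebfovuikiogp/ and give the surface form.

foepfovuigiok

Rule 1 (intervocalic voicing): /k/ is a voiceless stop between vowels /i/ and /i/, so it voices to [g]. /foebfovuikiogp/ → foebfovuigiogp.
Rule 2 (regressive voicing assimilation): /b/ precedes the voiceless obstruent /f/, so it devoices to [p] by assimilation. /g/ precedes the voiceless obstruent /p/, so it devoices to [k] by assimilation. /foebfovuigiogp/ → foepfovuigiokp.
Rule 3 (final cluster simplification): /p/ is the second consonant of a word-final cluster /kp/, so it deletes. /foepfovuigiokp/ → foepfovuigiok.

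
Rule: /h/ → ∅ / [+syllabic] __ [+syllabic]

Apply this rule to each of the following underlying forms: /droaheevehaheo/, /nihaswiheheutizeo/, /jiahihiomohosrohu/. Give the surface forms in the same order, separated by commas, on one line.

droaeeveaeo, niaswieeutizeo, jiaiiomoosrou

/droaheevehaheo/: /h/ occurs between vowels /a/ and /e/, so it deletes. /h/ occurs between vowels /e/ and /a/, so it deletes. /h/ occurs between vowels /a/ and /e/, so it deletes. → [droaeeveaeo].
/nihaswiheheutizeo/: /h/ occurs between vowels /i/ and /a/, so it deletes. /h/ occurs between vowels /i/ and /e/, so it deletes. /h/ occurs between vowels /e/ and /e/, so it deletes. → [niaswieeutizeo].
/jiahihiomohosrohu/: /h/ occurs between vowels /a/ and /i/, so it deletes. /h/ occurs between vowels /i/ and /i/, so it deletes. /h/ occurs between vowels /o/ and /o/, so it deletes. /h/ occurs between vowels /o/ and /u/, so it deletes. → [jiaiiomoosrou].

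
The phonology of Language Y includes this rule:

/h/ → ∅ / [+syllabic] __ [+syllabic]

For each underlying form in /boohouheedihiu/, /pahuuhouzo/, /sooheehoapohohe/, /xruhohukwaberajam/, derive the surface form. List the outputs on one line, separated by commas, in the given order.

/boohouheedihiu/: /h/ occurs between vowels /o/ and /o/, so it deletes. /h/ occurs between vowels /u/ and /e/, so it deletes. /h/ occurs between vowels /i/ and /i/, so it deletes. → [boooueediiu].
/pahuuhouzo/: /h/ occurs between vowels /a/ and /u/, so it deletes. /h/ occurs between vowels /u/ and /o/, so it deletes. → [pauuouzo].
/sooheehoapohohe/: /h/ occurs between vowels /o/ and /e/, so it deletes. /h/ occurs between vowels /e/ and /o/, so it deletes. /h/ occurs between vowels /o/ and /o/, so it deletes. /h/ occurs between vowels /o/ and /e/, so it deletes. → [sooeeoapooe].
/xruhohukwaberajam/: /h/ occurs between vowels /u/ and /o/, so it deletes. /h/ occurs between vowels /o/ and /u/, so it deletes. → [xruoukwaberajam].

boooueediiu, pauuouzo, sooeeoapooe, xruoukwaberajam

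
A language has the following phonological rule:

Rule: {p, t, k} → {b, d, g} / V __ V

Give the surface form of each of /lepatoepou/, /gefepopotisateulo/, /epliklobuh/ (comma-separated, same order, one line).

lebadoebou, gefebobodisadeulo, epliklobuh

/lepatoepou/: /p/ is a voiceless stop between vowels /e/ and /a/, so it voices to [b]. /t/ is a voiceless stop between vowels /a/ and /o/, so it voices to [d]. /p/ is a voiceless stop between vowels /e/ and /o/, so it voices to [b]. → [lebadoebou].
/gefepopotisateulo/: /p/ is a voiceless stop between vowels /e/ and /o/, so it voices to [b]. /p/ is a voiceless stop between vowels /o/ and /o/, so it voices to [b]. /t/ is a voiceless stop between vowels /o/ and /i/, so it voices to [d]. /t/ is a voiceless stop between vowels /a/ and /e/, so it voices to [d]. → [gefebobodisadeulo].
/epliklobuh/: the rule's environment is not met; surfaces unchanged as [epliklobuh].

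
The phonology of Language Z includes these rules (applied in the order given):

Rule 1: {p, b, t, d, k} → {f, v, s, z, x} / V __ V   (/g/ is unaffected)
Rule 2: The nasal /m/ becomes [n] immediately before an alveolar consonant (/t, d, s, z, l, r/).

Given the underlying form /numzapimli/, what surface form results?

nunzafinli

Rule 1 (intervocalic spirantization): /p/ is a stop between vowels /a/ and /i/, so it spirantizes to the fricative [f]. /numzapimli/ → numzafimli.
Rule 2 (nasal place assimilation): /m/ precedes the alveolar consonant /z/, so it assimilates in place to [n]. /m/ precedes the alveolar consonant /l/, so it assimilates in place to [n]. /numzafimli/ → nunzafinli.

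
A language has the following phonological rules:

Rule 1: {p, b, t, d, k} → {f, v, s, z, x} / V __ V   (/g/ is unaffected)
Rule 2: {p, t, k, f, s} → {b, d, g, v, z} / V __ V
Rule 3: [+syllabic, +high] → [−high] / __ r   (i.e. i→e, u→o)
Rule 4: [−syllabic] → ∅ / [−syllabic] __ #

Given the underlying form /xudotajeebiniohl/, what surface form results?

xuzozajeevinioh

Rule 1 (intervocalic spirantization): /d/ is a stop between vowels /u/ and /o/, so it spirantizes to the fricative [z]. /t/ is a stop between vowels /o/ and /a/, so it spirantizes to the fricative [s]. /b/ is a stop between vowels /e/ and /i/, so it spirantizes to the fricative [v]. /xudotajeebiniohl/ → xuzosajeeviniohl.
Rule 2 (intervocalic voicing): /s/ is a voiceless obstruent between vowels /o/ and /a/, so it voices to [z]. /xuzosajeeviniohl/ → xuzozajeeviniohl.
Rule 3 (pre-rhotic lowering): no segment meets the environment; /xuzozajeeviniohl/ is unchanged.
Rule 4 (final cluster simplification): /l/ is the second consonant of a word-final cluster /hl/, so it deletes. /xuzozajeeviniohl/ → xuzozajeevinioh.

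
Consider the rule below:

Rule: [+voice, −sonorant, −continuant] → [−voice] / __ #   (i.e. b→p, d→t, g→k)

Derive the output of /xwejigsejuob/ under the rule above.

xwejigsejuop

Scanning /xwejigsejuob/: /g/ at position 6 is not in the conditioning environment; /b/ is a voiced stop in word-final position, so it devoices to [p].
Result: [xwejigsejuop].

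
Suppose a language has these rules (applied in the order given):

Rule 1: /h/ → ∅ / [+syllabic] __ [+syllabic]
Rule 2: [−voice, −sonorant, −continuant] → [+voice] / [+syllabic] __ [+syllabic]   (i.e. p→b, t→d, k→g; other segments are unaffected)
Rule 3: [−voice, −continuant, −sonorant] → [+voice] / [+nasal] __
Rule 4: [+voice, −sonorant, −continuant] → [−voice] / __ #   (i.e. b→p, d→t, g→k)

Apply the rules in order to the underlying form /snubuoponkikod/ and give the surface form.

snubuobongigot

Rule 1 (intervocalic h-deletion): no segment meets the environment; /snubuoponkikod/ is unchanged.
Rule 2 (intervocalic voicing): /p/ is a voiceless stop between vowels /o/ and /o/, so it voices to [b]. /k/ is a voiceless stop between vowels /i/ and /o/, so it voices to [g]. /snubuoponkikod/ → snubuobonkigod.
Rule 3 (post-nasal voicing): /k/ is a voiceless stop immediately after the nasal /n/, so it voices to [g]. /snubuobonkigod/ → snubuobongigod.
Rule 4 (final devoicing): /d/ is a voiced stop in word-final position, so it devoices to [t]. /snubuobongigod/ → snubuobongigot.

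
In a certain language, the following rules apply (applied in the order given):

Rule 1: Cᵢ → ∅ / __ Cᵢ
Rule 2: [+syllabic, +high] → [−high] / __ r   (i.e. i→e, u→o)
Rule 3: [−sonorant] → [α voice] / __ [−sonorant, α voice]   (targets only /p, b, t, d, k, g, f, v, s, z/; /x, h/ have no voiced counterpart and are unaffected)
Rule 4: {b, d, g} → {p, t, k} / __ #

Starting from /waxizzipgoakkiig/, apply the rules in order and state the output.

waxizibgoakiik

Rule 1 (degemination): /zz/ is a geminate; the first /z/ deletes. /kk/ is a geminate; the first /k/ deletes. /waxizzipgoakkiig/ → waxizipgoakiig.
Rule 2 (pre-rhotic lowering): no segment meets the environment; /waxizipgoakiig/ is unchanged.
Rule 3 (regressive voicing assimilation): /p/ precedes the voiced obstruent /g/, so it voices to [b] by assimilation. /waxizipgoakiig/ → waxizibgoakiig.
Rule 4 (final devoicing): /g/ is a voiced stop in word-final position, so it devoices to [k]. /waxizibgoakiig/ → waxizibgoakiik.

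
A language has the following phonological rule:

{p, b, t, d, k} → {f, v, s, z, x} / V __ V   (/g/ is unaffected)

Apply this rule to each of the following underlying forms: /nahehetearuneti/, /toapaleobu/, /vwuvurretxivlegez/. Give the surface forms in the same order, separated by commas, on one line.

nahehesearunesi, toafaleovu, vwuvurretxivlegez

/nahehetearuneti/: /t/ is a stop between vowels /e/ and /e/, so it spirantizes to the fricative [s]. /t/ is a stop between vowels /e/ and /i/, so it spirantizes to the fricative [s]. → [nahehesearunesi].
/toapaleobu/: /p/ is a stop between vowels /a/ and /a/, so it spirantizes to the fricative [f]. /b/ is a stop between vowels /o/ and /u/, so it spirantizes to the fricative [v]. → [toafaleovu].
/vwuvurretxivlegez/: the rule's environment is not met; surfaces unchanged as [vwuvurretxivlegez].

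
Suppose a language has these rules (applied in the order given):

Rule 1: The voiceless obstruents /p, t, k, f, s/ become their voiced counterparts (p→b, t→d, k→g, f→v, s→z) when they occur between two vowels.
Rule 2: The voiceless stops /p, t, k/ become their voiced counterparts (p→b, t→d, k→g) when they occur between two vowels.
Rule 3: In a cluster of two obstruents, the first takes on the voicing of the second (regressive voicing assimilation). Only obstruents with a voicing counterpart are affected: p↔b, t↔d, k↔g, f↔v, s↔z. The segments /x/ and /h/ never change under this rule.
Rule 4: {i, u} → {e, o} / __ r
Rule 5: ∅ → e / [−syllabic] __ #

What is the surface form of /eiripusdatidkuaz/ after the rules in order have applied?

eeribuzdaditkuaze

Rule 1 (intervocalic voicing): /p/ is a voiceless obstruent between vowels /i/ and /u/, so it voices to [b]. /t/ is a voiceless obstruent between vowels /a/ and /i/, so it voices to [d]. /eiripusdatidkuaz/ → eiribusdadidkuaz.
Rule 2 (intervocalic voicing): no segment meets the environment; /eiribusdadidkuaz/ is unchanged.
Rule 3 (regressive voicing assimilation): /s/ precedes the voiced obstruent /d/, so it voices to [z] by assimilation. /d/ precedes the voiceless obstruent /k/, so it devoices to [t] by assimilation. /eiribusdadidkuaz/ → eiribuzdaditkuaz.
Rule 4 (pre-rhotic lowering): /i/ is a high vowel immediately before /r/, so it lowers to [e]. /eiribuzdaditkuaz/ → eeribuzdaditkuaz.
Rule 5 (final e-epenthesis): the form ends in the consonant /z/, so [e] is inserted word-finally. /eeribuzdaditkuaz/ → eeribuzdaditkuaze.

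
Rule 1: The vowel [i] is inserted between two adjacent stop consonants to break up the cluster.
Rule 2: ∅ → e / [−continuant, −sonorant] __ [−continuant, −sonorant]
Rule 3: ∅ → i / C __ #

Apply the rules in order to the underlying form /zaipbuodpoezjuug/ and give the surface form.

Rule 1 (stop-cluster i-epenthesis): /p/ and /b/ form a stop–stop cluster, so [i] is inserted between them. /d/ and /p/ form a stop–stop cluster, so [i] is inserted between them. /zaipbuodpoezjuug/ → zaipibuodipoezjuug.
Rule 2 (stop-cluster e-epenthesis): no segment meets the environment; /zaipibuodipoezjuug/ is unchanged.
Rule 3 (final i-epenthesis): the form ends in the consonant /g/, so [i] is inserted word-finally. /zaipibuodipoezjuug/ → zaipibuodipoezjuugi.

zaipibuodipoezjuugi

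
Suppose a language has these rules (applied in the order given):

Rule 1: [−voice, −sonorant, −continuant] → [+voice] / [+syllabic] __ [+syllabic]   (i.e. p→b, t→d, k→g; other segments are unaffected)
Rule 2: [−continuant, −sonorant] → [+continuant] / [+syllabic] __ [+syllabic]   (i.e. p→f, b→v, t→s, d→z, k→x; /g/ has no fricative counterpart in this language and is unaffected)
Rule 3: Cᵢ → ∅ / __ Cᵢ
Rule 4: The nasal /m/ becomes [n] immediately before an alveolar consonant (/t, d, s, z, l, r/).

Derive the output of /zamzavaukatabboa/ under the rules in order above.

zanzavaugazaboa

Rule 1 (intervocalic voicing): /k/ is a voiceless stop between vowels /u/ and /a/, so it voices to [g]. /t/ is a voiceless stop between vowels /a/ and /a/, so it voices to [d]. /zamzavaukatabboa/ → zamzavaugadabboa.
Rule 2 (intervocalic spirantization): /d/ is a stop between vowels /a/ and /a/, so it spirantizes to the fricative [z]. /zamzavaugadabboa/ → zamzavaugazabboa.
Rule 3 (degemination): /bb/ is a geminate; the first /b/ deletes. /zamzavaugazabboa/ → zamzavaugazaboa.
Rule 4 (nasal place assimilation): /m/ precedes the alveolar consonant /z/, so it assimilates in place to [n]. /zamzavaugazaboa/ → zanzavaugazaboa.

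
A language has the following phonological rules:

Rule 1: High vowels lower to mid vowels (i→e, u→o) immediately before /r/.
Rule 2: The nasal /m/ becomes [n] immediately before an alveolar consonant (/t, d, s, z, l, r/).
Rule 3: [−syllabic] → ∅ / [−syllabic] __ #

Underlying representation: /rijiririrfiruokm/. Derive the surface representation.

rijerererferuok

Rule 1 (pre-rhotic lowering): /i/ is a high vowel immediately before /r/, so it lowers to [e]. /i/ is a high vowel immediately before /r/, so it lowers to [e]. /i/ is a high vowel immediately before /r/, so it lowers to [e]. /i/ is a high vowel immediately before /r/, so it lowers to [e]. /rijiririrfiruokm/ → rijerererferuokm.
Rule 2 (nasal place assimilation): no segment meets the environment; /rijerererferuokm/ is unchanged.
Rule 3 (final cluster simplification): /m/ is the second consonant of a word-final cluster /km/, so it deletes. /rijerererferuokm/ → rijerererferuok.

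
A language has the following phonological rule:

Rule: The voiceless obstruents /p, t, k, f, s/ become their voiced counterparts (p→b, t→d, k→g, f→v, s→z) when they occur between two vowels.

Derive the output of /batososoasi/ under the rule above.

/t/ is a voiceless obstruent between vowels /a/ and /o/, so it voices to [d].
/s/ is a voiceless obstruent between vowels /o/ and /o/, so it voices to [z].
/s/ is a voiceless obstruent between vowels /o/ and /o/, so it voices to [z].
/s/ is a voiceless obstruent between vowels /a/ and /i/, so it voices to [z].
Surface form: [badozozoazi].

badozozoazi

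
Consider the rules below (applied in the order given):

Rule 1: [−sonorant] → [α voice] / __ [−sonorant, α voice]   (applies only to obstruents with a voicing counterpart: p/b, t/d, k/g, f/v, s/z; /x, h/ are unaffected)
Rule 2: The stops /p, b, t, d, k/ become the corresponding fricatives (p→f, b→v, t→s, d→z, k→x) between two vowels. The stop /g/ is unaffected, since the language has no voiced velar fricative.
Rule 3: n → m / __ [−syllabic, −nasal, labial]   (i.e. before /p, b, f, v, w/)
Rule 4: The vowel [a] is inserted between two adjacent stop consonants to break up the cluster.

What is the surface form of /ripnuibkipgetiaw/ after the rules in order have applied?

ripnuipakibagesiaw

Rule 1 (regressive voicing assimilation): /b/ precedes the voiceless obstruent /k/, so it devoices to [p] by assimilation. /p/ precedes the voiced obstruent /g/, so it voices to [b] by assimilation. /ripnuibkipgetiaw/ → ripnuipkibgetiaw.
Rule 2 (intervocalic spirantization): /t/ is a stop between vowels /e/ and /i/, so it spirantizes to the fricative [s]. /ripnuipkibgetiaw/ → ripnuipkibgesiaw.
Rule 3 (nasal place assimilation): no segment meets the environment; /ripnuipkibgesiaw/ is unchanged.
Rule 4 (stop-cluster a-epenthesis): /p/ and /k/ form a stop–stop cluster, so [a] is inserted between them. /b/ and /g/ form a stop–stop cluster, so [a] is inserted between them. /ripnuipkibgesiaw/ → ripnuipakibagesiaw.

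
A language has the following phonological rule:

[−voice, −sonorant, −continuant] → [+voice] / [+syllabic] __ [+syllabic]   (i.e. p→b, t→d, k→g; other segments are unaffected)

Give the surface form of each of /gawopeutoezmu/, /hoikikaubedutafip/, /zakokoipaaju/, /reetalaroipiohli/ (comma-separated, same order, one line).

/gawopeutoezmu/: /p/ is a voiceless stop between vowels /o/ and /e/, so it voices to [b]. /t/ is a voiceless stop between vowels /u/ and /o/, so it voices to [d]. → [gawobeudoezmu].
/hoikikaubedutafip/: /k/ is a voiceless stop between vowels /i/ and /i/, so it voices to [g]. /k/ is a voiceless stop between vowels /i/ and /a/, so it voices to [g]. /t/ is a voiceless stop between vowels /u/ and /a/, so it voices to [d]. → [hoigigaubedudafip].
/zakokoipaaju/: /k/ is a voiceless stop between vowels /a/ and /o/, so it voices to [g]. /k/ is a voiceless stop between vowels /o/ and /o/, so it voices to [g]. /p/ is a voiceless stop between vowels /i/ and /a/, so it voices to [b]. → [zagogoibaaju].
/reetalaroipiohli/: /t/ is a voiceless stop between vowels /e/ and /a/, so it voices to [d]. /p/ is a voiceless stop between vowels /i/ and /i/, so it voices to [b]. → [reedalaroibiohli].

gawobeudoezmu, hoigigaubedudafip, zagogoibaaju, reedalaroibiohli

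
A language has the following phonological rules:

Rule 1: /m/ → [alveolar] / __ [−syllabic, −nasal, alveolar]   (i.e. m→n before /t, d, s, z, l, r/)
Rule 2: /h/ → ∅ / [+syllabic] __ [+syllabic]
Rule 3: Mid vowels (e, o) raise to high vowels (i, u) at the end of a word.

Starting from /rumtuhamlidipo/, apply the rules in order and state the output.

runtuanlidipu

Rule 1 (nasal place assimilation): /m/ precedes the alveolar consonant /t/, so it assimilates in place to [n]. /m/ precedes the alveolar consonant /l/, so it assimilates in place to [n]. /rumtuhamlidipo/ → runtuhanlidipo.
Rule 2 (intervocalic h-deletion): /h/ occurs between vowels /u/ and /a/, so it deletes. /runtuhanlidipo/ → runtuanlidipo.
Rule 3 (final vowel raising): /o/ is a mid vowel in word-final position, so it raises to [u]. /runtuanlidipo/ → runtuanlidipu.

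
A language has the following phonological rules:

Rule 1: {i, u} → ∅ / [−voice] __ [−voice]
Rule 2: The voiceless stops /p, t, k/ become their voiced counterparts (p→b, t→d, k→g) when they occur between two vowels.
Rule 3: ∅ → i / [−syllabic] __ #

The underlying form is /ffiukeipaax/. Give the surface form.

Rule 1 (high vowel syncope): no segment meets the environment; /ffiukeipaax/ is unchanged.
Rule 2 (intervocalic voicing): /k/ is a voiceless stop between vowels /u/ and /e/, so it voices to [g]. /p/ is a voiceless stop between vowels /i/ and /a/, so it voices to [b]. /ffiukeipaax/ → ffiugeibaax.
Rule 3 (final i-epenthesis): the form ends in the consonant /x/, so [i] is inserted word-finally. /ffiugeibaax/ → ffiugeibaaxi.

ffiugeibaaxi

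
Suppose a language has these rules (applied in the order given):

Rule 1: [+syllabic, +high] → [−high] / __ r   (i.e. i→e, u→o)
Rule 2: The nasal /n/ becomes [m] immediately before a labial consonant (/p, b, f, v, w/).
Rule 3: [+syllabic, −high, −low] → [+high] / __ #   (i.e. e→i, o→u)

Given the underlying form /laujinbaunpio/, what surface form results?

laujimbaumpiu

Rule 1 (pre-rhotic lowering): no segment meets the environment; /laujinbaunpio/ is unchanged.
Rule 2 (nasal place assimilation): /n/ precedes the labial consonant /b/, so it assimilates in place to [m]. /n/ precedes the labial consonant /p/, so it assimilates in place to [m]. /laujinbaunpio/ → laujimbaumpio.
Rule 3 (final vowel raising): /o/ is a mid vowel in word-final position, so it raises to [u]. /laujimbaumpio/ → laujimbaumpiu.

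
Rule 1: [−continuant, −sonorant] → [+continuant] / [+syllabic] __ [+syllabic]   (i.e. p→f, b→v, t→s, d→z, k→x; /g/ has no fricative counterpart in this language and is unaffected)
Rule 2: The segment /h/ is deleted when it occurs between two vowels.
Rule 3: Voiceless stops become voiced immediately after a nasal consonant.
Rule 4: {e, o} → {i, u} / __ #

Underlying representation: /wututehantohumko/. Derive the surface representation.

Rule 1 (intervocalic spirantization): /t/ is a stop between vowels /u/ and /u/, so it spirantizes to the fricative [s]. /t/ is a stop between vowels /u/ and /e/, so it spirantizes to the fricative [s]. /wututehantohumko/ → wususehantohumko.
Rule 2 (intervocalic h-deletion): /h/ occurs between vowels /e/ and /a/, so it deletes. /h/ occurs between vowels /o/ and /u/, so it deletes. /wususehantohumko/ → wususeantoumko.
Rule 3 (post-nasal voicing): /t/ is a voiceless stop immediately after the nasal /n/, so it voices to [d]. /k/ is a voiceless stop immediately after the nasal /m/, so it voices to [g]. /wususeantoumko/ → wususeandoumgo.
Rule 4 (final vowel raising): /o/ is a mid vowel in word-final position, so it raises to [u]. /wususeandoumgo/ → wususeandoumgu.

wususeandoumgu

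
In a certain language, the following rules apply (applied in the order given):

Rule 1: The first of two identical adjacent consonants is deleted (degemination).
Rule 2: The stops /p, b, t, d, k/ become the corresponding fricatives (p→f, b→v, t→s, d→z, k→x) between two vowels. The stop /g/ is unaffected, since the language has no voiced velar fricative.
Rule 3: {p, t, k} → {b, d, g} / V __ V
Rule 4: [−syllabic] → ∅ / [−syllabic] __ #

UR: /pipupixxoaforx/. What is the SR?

Rule 1 (degemination): /xx/ is a geminate; the first /x/ deletes. /pipupixxoaforx/ → pipupixoaforx.
Rule 2 (intervocalic spirantization): /p/ is a stop between vowels /i/ and /u/, so it spirantizes to the fricative [f]. /p/ is a stop between vowels /u/ and /i/, so it spirantizes to the fricative [f]. /pipupixoaforx/ → pifufixoaforx.
Rule 3 (intervocalic voicing): no segment meets the environment; /pifufixoaforx/ is unchanged.
Rule 4 (final cluster simplification): /x/ is the second consonant of a word-final cluster /rx/, so it deletes. /pifufixoaforx/ → pifufixoafor.

pifufixoafor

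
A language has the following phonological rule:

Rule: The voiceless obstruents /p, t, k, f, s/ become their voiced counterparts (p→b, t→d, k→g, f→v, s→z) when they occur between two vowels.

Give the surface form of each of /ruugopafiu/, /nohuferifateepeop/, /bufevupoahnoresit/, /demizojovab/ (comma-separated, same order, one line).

ruugobaviu, nohuverivadeebeop, buvevuboahnorezit, demizojovab

/ruugopafiu/: /p/ is a voiceless obstruent between vowels /o/ and /a/, so it voices to [b]. /f/ is a voiceless obstruent between vowels /a/ and /i/, so it voices to [v]. → [ruugobaviu].
/nohuferifateepeop/: /f/ is a voiceless obstruent between vowels /u/ and /e/, so it voices to [v]. /f/ is a voiceless obstruent between vowels /i/ and /a/, so it voices to [v]. /t/ is a voiceless obstruent between vowels /a/ and /e/, so it voices to [d]. /p/ is a voiceless obstruent between vowels /e/ and /e/, so it voices to [b]. → [nohuverivadeebeop].
/bufevupoahnoresit/: /f/ is a voiceless obstruent between vowels /u/ and /e/, so it voices to [v]. /p/ is a voiceless obstruent between vowels /u/ and /o/, so it voices to [b]. /s/ is a voiceless obstruent between vowels /e/ and /i/, so it voices to [z]. → [buvevuboahnorezit].
/demizojovab/: the rule's environment is not met; surfaces unchanged as [demizojovab].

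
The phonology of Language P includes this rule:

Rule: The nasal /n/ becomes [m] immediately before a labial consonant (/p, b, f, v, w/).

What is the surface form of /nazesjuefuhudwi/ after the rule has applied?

No segment of /nazesjuefuhudwi/ meets the structural description of the rule, so the form surfaces unchanged.

nazesjuefuhudwi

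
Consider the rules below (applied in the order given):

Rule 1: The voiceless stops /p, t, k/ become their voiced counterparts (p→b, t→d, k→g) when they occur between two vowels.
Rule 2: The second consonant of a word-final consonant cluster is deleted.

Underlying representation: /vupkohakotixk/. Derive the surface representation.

vupkohagodix

Rule 1 (intervocalic voicing): /k/ is a voiceless stop between vowels /a/ and /o/, so it voices to [g]. /t/ is a voiceless stop between vowels /o/ and /i/, so it voices to [d]. /vupkohakotixk/ → vupkohagodixk.
Rule 2 (final cluster simplification): /k/ is the second consonant of a word-final cluster /xk/, so it deletes. /vupkohagodixk/ → vupkohagodix.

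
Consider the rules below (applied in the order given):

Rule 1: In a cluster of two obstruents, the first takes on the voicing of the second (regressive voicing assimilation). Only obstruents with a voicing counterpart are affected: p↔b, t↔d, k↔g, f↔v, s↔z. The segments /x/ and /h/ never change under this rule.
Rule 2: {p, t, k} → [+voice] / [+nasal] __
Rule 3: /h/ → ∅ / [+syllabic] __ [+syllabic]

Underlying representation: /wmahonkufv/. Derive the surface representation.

wmaonguvv

Rule 1 (regressive voicing assimilation): /f/ precedes the voiced obstruent /v/, so it voices to [v] by assimilation. /wmahonkufv/ → wmahonkuvv.
Rule 2 (post-nasal voicing): /k/ is a voiceless stop immediately after the nasal /n/, so it voices to [g]. /wmahonkuvv/ → wmahonguvv.
Rule 3 (intervocalic h-deletion): /h/ occurs between vowels /a/ and /o/, so it deletes. /wmahonguvv/ → wmaonguvv.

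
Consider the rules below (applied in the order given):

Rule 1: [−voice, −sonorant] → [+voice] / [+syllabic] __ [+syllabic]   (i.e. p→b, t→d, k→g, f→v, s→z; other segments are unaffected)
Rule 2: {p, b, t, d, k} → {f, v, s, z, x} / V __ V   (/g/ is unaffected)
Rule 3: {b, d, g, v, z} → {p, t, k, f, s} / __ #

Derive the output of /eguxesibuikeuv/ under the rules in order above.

Rule 1 (intervocalic voicing): /s/ is a voiceless obstruent between vowels /e/ and /i/, so it voices to [z]. /k/ is a voiceless obstruent between vowels /i/ and /e/, so it voices to [g]. /eguxesibuikeuv/ → eguxezibuigeuv.
Rule 2 (intervocalic spirantization): /b/ is a stop between vowels /i/ and /u/, so it spirantizes to the fricative [v]. /eguxezibuigeuv/ → eguxezivuigeuv.
Rule 3 (final devoicing): /v/ is a voiced obstruent in word-final position, so it devoices to [f]. /eguxezivuigeuv/ → eguxezivuigeuf.

eguxezivuigeuf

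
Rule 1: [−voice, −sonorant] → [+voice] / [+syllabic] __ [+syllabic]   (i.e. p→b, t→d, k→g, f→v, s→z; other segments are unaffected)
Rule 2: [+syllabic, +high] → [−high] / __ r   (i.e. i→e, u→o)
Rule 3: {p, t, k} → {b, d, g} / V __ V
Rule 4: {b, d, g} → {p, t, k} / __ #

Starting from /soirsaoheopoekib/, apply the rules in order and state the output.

soersaoheoboegip

Rule 1 (intervocalic voicing): /p/ is a voiceless obstruent between vowels /o/ and /o/, so it voices to [b]. /k/ is a voiceless obstruent between vowels /e/ and /i/, so it voices to [g]. /soirsaoheopoekib/ → soirsaoheoboegib.
Rule 2 (pre-rhotic lowering): /i/ is a high vowel immediately before /r/, so it lowers to [e]. /soirsaoheoboegib/ → soersaoheoboegib.
Rule 3 (intervocalic voicing): no segment meets the environment; /soersaoheoboegib/ is unchanged.
Rule 4 (final devoicing): /b/ is a voiced stop in word-final position, so it devoices to [p]. /soersaoheoboegib/ → soersaoheoboegip.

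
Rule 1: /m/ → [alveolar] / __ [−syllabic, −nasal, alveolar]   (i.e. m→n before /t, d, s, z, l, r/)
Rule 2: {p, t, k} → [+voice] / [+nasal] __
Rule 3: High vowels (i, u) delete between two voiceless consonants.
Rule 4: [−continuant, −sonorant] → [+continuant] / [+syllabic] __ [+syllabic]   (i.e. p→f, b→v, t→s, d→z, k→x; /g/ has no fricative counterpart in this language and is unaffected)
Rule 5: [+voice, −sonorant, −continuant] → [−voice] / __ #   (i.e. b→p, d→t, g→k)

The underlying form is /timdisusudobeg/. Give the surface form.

tindissuzovek

Rule 1 (nasal place assimilation): /m/ precedes the alveolar consonant /d/, so it assimilates in place to [n]. /timdisusudobeg/ → tindisusudobeg.
Rule 2 (post-nasal voicing): no segment meets the environment; /tindisusudobeg/ is unchanged.
Rule 3 (high vowel syncope): /u/ is a high vowel flanked by voiceless consonants /s/ and /s/, so it deletes. /tindisusudobeg/ → tindissudobeg.
Rule 4 (intervocalic spirantization): /d/ is a stop between vowels /u/ and /o/, so it spirantizes to the fricative [z]. /b/ is a stop between vowels /o/ and /e/, so it spirantizes to the fricative [v]. /tindissudobeg/ → tindissuzoveg.
Rule 5 (final devoicing): /g/ is a voiced stop in word-final position, so it devoices to [k]. /tindissuzoveg/ → tindissuzovek.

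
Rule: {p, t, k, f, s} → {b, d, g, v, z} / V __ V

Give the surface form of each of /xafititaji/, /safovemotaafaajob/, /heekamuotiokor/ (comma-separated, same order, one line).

xavididaji, savovemodaavaajob, heegamuodiogor

/xafititaji/: /f/ is a voiceless obstruent between vowels /a/ and /i/, so it voices to [v]. /t/ is a voiceless obstruent between vowels /i/ and /i/, so it voices to [d]. /t/ is a voiceless obstruent between vowels /i/ and /a/, so it voices to [d]. → [xavididaji].
/safovemotaafaajob/: /f/ is a voiceless obstruent between vowels /a/ and /o/, so it voices to [v]. /t/ is a voiceless obstruent between vowels /o/ and /a/, so it voices to [d]. /f/ is a voiceless obstruent between vowels /a/ and /a/, so it voices to [v]. → [savovemodaavaajob].
/heekamuotiokor/: /k/ is a voiceless obstruent between vowels /e/ and /a/, so it voices to [g]. /t/ is a voiceless obstruent between vowels /o/ and /i/, so it voices to [d]. /k/ is a voiceless obstruent between vowels /o/ and /o/, so it voices to [g]. → [heegamuodiogor].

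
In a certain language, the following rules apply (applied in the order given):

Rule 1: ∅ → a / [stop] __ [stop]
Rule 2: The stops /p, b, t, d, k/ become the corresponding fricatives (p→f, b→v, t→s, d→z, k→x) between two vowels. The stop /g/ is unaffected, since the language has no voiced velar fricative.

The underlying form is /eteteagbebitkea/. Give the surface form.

eseseagavevisaxea

Rule 1 (stop-cluster a-epenthesis): /g/ and /b/ form a stop–stop cluster, so [a] is inserted between them. /t/ and /k/ form a stop–stop cluster, so [a] is inserted between them. /eteteagbebitkea/ → eteteagabebitakea.
Rule 2 (intervocalic spirantization): /t/ is a stop between vowels /e/ and /e/, so it spirantizes to the fricative [s]. /t/ is a stop between vowels /e/ and /e/, so it spirantizes to the fricative [s]. /b/ is a stop between vowels /a/ and /e/, so it spirantizes to the fricative [v]. /b/ is a stop between vowels /e/ and /i/, so it spirantizes to the fricative [v]. /t/ is a stop between vowels /i/ and /a/, so it spirantizes to the fricative [s]. /k/ is a stop between vowels /a/ and /e/, so it spirantizes to the fricative [x]. /eteteagabebitakea/ → eseseagavevisaxea.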